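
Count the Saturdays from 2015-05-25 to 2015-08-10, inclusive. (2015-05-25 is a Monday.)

11

2015-05-25 is a Monday; the first Saturday on or after it is 2015-05-30 (5 days later).
From 2015-05-30 to 2015-08-10: 1 + 30 + 31 + 10 = 72 days (rest of May, June, July, August).
72 ÷ 7 = 10 full weeks with remainder 2, so 10 more Saturdays after the first → 11.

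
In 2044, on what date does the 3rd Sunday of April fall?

The first Sunday of April 2044 is April 3.
The 3rd Sunday is 2 weeks later: 3 + 14 = 17.

April 17, 2044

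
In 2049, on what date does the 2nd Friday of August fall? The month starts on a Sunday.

August 2049 begins on a Sunday, so the first Friday is August 6 (5 days later).
The 2nd Friday is 1 weeks later: 6 + 7 = 13.

13 August 2049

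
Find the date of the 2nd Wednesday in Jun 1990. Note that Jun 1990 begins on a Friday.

Jun 1990 begins on a Friday, so the first Wednesday is Jun 6 (5 days later).
The 2nd Wednesday is 1 weeks later: 6 + 7 = 13.

Jun 13, 1990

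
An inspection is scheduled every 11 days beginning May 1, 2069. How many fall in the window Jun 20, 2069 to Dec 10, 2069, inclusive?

Occurrences land 11·i days after May 1, 2069 for i = 0, 1, 2, …
Jun 20, 2069 is 50 days after the start; 50 ÷ 11 = 4 remainder 6; since the remainder is 6, round up to i = 5. First occurrence in the window: #6 on Jun 25, 2069 (5×11 = 55 days in).
Dec 10, 2069 is 223 days after the start; 223 ÷ 11 = 20 remainder 3. Last occurrence in the window: #21 on Dec 7, 2069.
Occurrences #6 through #21: 16 in total.

16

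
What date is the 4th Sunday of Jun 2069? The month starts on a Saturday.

Jun 2069 begins on a Saturday, so the first Sunday is Jun 2 (1 day later).
The 4th Sunday is 3 weeks later: 2 + 21 = 23.

Jun 23, 2069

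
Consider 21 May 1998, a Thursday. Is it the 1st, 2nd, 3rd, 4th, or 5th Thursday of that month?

3rd

Day 21 falls in week ⌈21/7⌉ of the month.
Days 1–7 hold the 1st Thursday, 8–14 the 2nd, 15–21 the 3rd, 22–28 the 4th, 29–31 the 5th.
21 is in the range for the 3rd.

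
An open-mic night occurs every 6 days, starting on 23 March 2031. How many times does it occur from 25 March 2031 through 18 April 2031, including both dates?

4

Occurrences land 6·i days after 23 March 2031 for i = 0, 1, 2, …
25 March 2031 is 2 days after the start; 2 ÷ 6 = 0 remainder 2; since the remainder is 2, round up to i = 1. First occurrence in the window: #2 on 29 March 2031 (1×6 = 6 days in).
18 April 2031 is 26 days after the start; 26 ÷ 6 = 4 remainder 2. Last occurrence in the window: #5 on 16 April 2031.
Occurrences #2 through #5: 4 in total.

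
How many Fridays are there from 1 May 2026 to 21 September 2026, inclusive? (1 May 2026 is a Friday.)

1 May 2026 is a Friday; the first Friday on or after it is 1 May 2026.
From 1 May 2026 to 21 September 2026: 30 + 30 + 31 + 31 + 21 = 143 days (rest of May, June, July, August, September).
143 ÷ 7 = 20 full weeks with remainder 3, so 20 more Fridays after the first → 21.

21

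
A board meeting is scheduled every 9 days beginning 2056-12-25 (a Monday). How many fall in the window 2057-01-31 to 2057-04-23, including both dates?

9

Occurrences land 9·i days after 2056-12-25 for i = 0, 1, 2, …
2057-01-31 is 37 days after the start; 37 ÷ 9 = 4 remainder 1; since the remainder is 1, round up to i = 5. First occurrence in the window: #6 on 2057-02-08 (5×9 = 45 days in).
2057-04-23 is 119 days after the start; 119 ÷ 9 = 13 remainder 2. Last occurrence in the window: #14 on 2057-04-21.
Occurrences #6 through #14: 9 in total.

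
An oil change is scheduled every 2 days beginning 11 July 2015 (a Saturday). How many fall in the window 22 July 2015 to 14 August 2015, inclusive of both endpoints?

12

Occurrences land 2·i days after 11 July 2015 for i = 0, 1, 2, …
22 July 2015 is 11 days after the start; 11 ÷ 2 = 5 remainder 1; since the remainder is 1, round up to i = 6. First occurrence in the window: #7 on 23 July 2015 (6×2 = 12 days in).
14 August 2015 is 34 days after the start; 34 ÷ 2 = 17 remainder 0. Last occurrence in the window: #18 on 14 August 2015.
Occurrences #7 through #18: 12 in total.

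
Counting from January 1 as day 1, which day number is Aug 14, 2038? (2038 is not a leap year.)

226

Days in months before Aug: 31 + 28 + 31 + 30 + 31 + 30 + 31 = 212.
Plus 14 days into Aug → day 226.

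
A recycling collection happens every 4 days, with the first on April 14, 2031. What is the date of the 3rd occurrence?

The 3rd occurrence is 2 intervals after the first: 2 × 4 = 8 days after April 14, 2031.
8 days later is April 22, 2031.

April 22, 2031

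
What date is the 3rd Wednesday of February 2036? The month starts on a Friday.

February 20, 2036

February 2036 begins on a Friday, so the first Wednesday is February 6 (5 days later).
The 3rd Wednesday is 2 weeks later: 6 + 14 = 20.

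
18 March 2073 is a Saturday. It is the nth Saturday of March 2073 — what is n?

3rd

Day 18 falls in week ⌈18/7⌉ of the month.
Days 1–7 hold the 1st Saturday, 8–14 the 2nd, 15–21 the 3rd, 22–28 the 4th, 29–31 the 5th.
18 is in the range for the 3rd.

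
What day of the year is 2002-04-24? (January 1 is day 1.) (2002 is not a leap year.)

114

Days in months before April: 31 + 28 + 31 = 90.
Plus 24 days into April → day 114.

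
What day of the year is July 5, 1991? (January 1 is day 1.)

186

Days in months before July: 31 + 28 + 31 + 30 + 31 + 30 = 181.
Plus 5 days into July → day 186.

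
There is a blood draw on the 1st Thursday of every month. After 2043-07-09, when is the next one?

2043-08-06

July 2043 starts on a Wednesday, so its 1st Thursday is 2043-07-02 (1 day in).
That is not after 2043-07-09, so look at August 2043.
August 2043 starts on a Saturday, so its 1st Thursday is 2043-08-06 (5 days in).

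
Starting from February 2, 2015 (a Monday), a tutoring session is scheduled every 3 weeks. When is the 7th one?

The 7th occurrence is 6 intervals after the first: 6 × 21 = 126 days after February 2, 2015.
February has 28 days — 26 days to the end of February leaves 100.
March has 31 days (69 left).
April has 30 days (39 left).
May has 31 days (8 left).
8 days into June → June 8, 2015.

June 8, 2015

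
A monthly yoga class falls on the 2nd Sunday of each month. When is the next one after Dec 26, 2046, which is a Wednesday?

Jan 13, 2047

Dec 2046 starts on a Saturday; its first Sunday is the 2nd, so the 2nd Sunday is the 9th — Dec 9, 2046.
That is not after Dec 26, 2046, so look at Jan 2047.
Jan 2047 starts on a Tuesday; its first Sunday is the 6th, so the 2nd Sunday is the 13th — Jan 13, 2047.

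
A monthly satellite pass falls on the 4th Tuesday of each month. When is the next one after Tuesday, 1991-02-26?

1991-03-26

February 1991 starts on a Friday; its first Tuesday is the 5th, so the 4th Tuesday is the 26th — 1991-02-26.
That is not after 1991-02-26, so look at March 1991.
March 1991 starts on a Friday; its first Tuesday is the 5th, so the 4th Tuesday is the 26th — 1991-03-26.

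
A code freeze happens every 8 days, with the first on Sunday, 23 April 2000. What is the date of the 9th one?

The 9th occurrence is 8 intervals after the first: 8 × 8 = 64 days after 23 April 2000.
April has 30 days — 7 days to the end of April leaves 57.
May has 31 days (26 left).
26 days into June → 26 June 2000.

26 June 2000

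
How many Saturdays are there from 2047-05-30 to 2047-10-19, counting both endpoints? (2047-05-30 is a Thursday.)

21

2047-05-30 is a Thursday; the first Saturday on or after it is 2047-06-01 (2 days later).
From 2047-06-01 to 2047-10-19: 29 + 31 + 31 + 30 + 19 = 140 days (rest of June, July, August, September, October).
140 ÷ 7 = 20 full weeks with remainder 0, so 20 more Saturdays after the first → 21.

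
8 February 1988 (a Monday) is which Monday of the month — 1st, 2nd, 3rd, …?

2nd

Day 8 falls in week ⌈8/7⌉ of the month.
Days 1–7 hold the 1st Monday, 8–14 the 2nd, 15–21 the 3rd, 22–28 the 4th, 29–31 the 5th.
8 is in the range for the 2nd.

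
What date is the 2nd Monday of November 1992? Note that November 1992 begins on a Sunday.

November 1992 begins on a Sunday, so the first Monday is November 2 (1 day later).
The 2nd Monday is 1 weeks later: 2 + 7 = 9.

9 November 1992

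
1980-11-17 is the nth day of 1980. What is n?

Days in months before November: 31 + 29 + 31 + 30 + 31 + 30 + 31 + 31 + 30 + 31 = 305.
Plus 17 days into November → day 322.

322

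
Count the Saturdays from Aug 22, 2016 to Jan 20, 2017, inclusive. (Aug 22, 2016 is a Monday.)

Aug 22, 2016 is a Monday; the first Saturday on or after it is Aug 27, 2016 (5 days later).
From Aug 27, 2016 to Jan 20, 2017: 4 + 30 + 31 + 30 + 31 + 20 = 146 days (rest of Aug, Sep, Oct, Nov, Dec, Jan).
146 ÷ 7 = 20 full weeks with remainder 6, so 20 more Saturdays after the first → 21.

21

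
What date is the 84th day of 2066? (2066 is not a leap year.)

March 25, 2066

January has 31 days (84 − 31 = 53 remain).
February has 28 days (53 − 28 = 25 remain).
25 into March → March 25.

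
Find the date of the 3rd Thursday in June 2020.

June 2020 begins on a Monday, so the first Thursday is June 4 (3 days later).
The 3rd Thursday is 2 weeks later: 4 + 14 = 18.

18 June 2020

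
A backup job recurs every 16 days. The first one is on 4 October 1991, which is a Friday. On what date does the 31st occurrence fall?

The 31st occurrence is 30 intervals after the first: 30 × 16 = 480 days after 4 October 1991.
October has 31 days — 27 days to the end of October leaves 453.
From end of October to end of 1991 is 61 days (392 left).
1992 has 366 days (26 left).
26 days into January → 26 January 1993.

26 January 1993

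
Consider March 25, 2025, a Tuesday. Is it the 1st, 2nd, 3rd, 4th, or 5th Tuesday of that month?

Day 25 falls in week ⌈25/7⌉ of the month.
Days 1–7 hold the 1st Tuesday, 8–14 the 2nd, 15–21 the 3rd, 22–28 the 4th, 29–31 the 5th.
25 is in the range for the 4th.

4th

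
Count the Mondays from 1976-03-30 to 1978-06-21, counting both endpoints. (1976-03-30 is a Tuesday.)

116

1976-03-30 is a Tuesday; the first Monday on or after it is 1976-04-05 (6 days later).
From 1976-04-05 to 1978-06-21: 270 + 365 + 172 = 807 days (rest of 1976, 1977, to 1978-06-21 in 1978).
807 ÷ 7 = 115 full weeks with remainder 2, so 115 more Mondays after the first → 116.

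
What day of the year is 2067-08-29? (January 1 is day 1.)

241

Days in months before August: 31 + 28 + 31 + 30 + 31 + 30 + 31 = 212.
Plus 29 days into August → day 241.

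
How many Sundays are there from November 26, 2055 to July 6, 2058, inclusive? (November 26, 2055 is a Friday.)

November 26, 2055 is a Friday; the first Sunday on or after it is November 28, 2055 (2 days later).
From November 28, 2055 to July 6, 2058: 33 + 366 + 365 + 187 = 951 days (rest of 2055, 2056, 2057, to July 6, 2058 in 2058).
951 ÷ 7 = 135 full weeks with remainder 6, so 135 more Sundays after the first → 136.

136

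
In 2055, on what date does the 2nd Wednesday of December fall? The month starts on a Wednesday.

8 December 2055

December 2055 begins on a Wednesday, so the first Wednesday is December 1.
The 2nd Wednesday is 1 weeks later: 1 + 7 = 8.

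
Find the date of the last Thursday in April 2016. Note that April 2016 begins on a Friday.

April 2016 begins on a Friday, so the first Thursday is April 7 (6 days later).
April 2016 has 30 days. Adding weeks: 7, 14, 21, 28 — the last one ≤ 30 is the 28th.

28 April 2016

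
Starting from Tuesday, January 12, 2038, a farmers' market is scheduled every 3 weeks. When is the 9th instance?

The 9th occurrence is 8 intervals after the first: 8 × 21 = 168 days after January 12, 2038.
January has 31 days — 19 days to the end of January leaves 149.
February has 28 days (121 left).
March has 31 days (90 left).
April has 30 days (60 left).
May has 31 days (29 left).
29 days into June → June 29, 2038.

June 29, 2038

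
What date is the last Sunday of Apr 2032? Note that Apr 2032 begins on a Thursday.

Apr 25, 2032

Apr 2032 begins on a Thursday, so the first Sunday is Apr 4 (3 days later).
Apr 2032 has 30 days. Adding weeks: 4, 11, 18, 25 — the last one ≤ 30 is the 25th.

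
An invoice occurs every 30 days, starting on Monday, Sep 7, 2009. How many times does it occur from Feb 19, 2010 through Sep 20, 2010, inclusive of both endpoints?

7

Occurrences land 30·i days after Sep 7, 2009 for i = 0, 1, 2, …
Feb 19, 2010 is 165 days after the start; 165 ÷ 30 = 5 remainder 15; since the remainder is 15, round up to i = 6. First occurrence in the window: #7 on Mar 6, 2010 (6×30 = 180 days in).
Sep 20, 2010 is 378 days after the start; 378 ÷ 30 = 12 remainder 18. Last occurrence in the window: #13 on Sep 2, 2010.
Occurrences #7 through #13: 7 in total.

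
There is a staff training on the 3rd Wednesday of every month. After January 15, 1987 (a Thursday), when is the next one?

January 21, 1987

January 1987 starts on a Thursday; its first Wednesday is the 7th, so the 3rd Wednesday is the 21st — January 21, 1987.
January 21, 1987 is after January 15, 1987, so that is the next one.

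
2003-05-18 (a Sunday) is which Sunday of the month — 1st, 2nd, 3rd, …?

Day 18 falls in week ⌈18/7⌉ of the month.
Days 1–7 hold the 1st Sunday, 8–14 the 2nd, 15–21 the 3rd, 22–28 the 4th, 29–31 the 5th.
18 is in the range for the 3rd.

3rd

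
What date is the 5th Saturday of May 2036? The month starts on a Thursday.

May 2036 begins on a Thursday, so the first Saturday is May 3 (2 days later).
The 5th Saturday is 4 weeks later: 3 + 28 = 31.

May 31, 2036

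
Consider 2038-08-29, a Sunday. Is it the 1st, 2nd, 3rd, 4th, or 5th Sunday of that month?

5th

Day 29 falls in week ⌈29/7⌉ of the month.
Days 1–7 hold the 1st Sunday, 8–14 the 2nd, 15–21 the 3rd, 22–28 the 4th, 29–31 the 5th.
29 is in the range for the 5th.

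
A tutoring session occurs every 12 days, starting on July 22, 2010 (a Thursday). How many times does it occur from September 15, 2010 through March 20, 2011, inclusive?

16

Occurrences land 12·i days after July 22, 2010 for i = 0, 1, 2, …
September 15, 2010 is 55 days after the start; 55 ÷ 12 = 4 remainder 7; since the remainder is 7, round up to i = 5. First occurrence in the window: #6 on September 20, 2010 (5×12 = 60 days in).
March 20, 2011 is 241 days after the start; 241 ÷ 12 = 20 remainder 1. Last occurrence in the window: #21 on March 19, 2011.
Occurrences #6 through #21: 16 in total.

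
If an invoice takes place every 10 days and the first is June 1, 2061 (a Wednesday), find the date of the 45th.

The 45th occurrence is 44 intervals after the first: 44 × 10 = 440 days after June 1, 2061.
June has 30 days — 29 days to the end of June leaves 411.
From end of June to end of 2061 is 184 days (227 left).
January has 31 days (196 left).
February has 28 days (168 left).
March has 31 days (137 left).
April has 30 days (107 left).
May has 31 days (76 left).
June has 30 days (46 left).
July has 31 days (15 left).
15 days into August → August 15, 2062.

August 15, 2062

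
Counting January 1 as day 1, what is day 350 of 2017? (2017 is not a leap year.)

Jan has 31 days (350 − 31 = 319 remain).
Feb has 28 days (319 − 28 = 291 remain).
Mar has 31 days (291 − 31 = 260 remain).
Apr has 30 days (260 − 30 = 230 remain).
May has 31 days (230 − 31 = 199 remain).
Jun has 30 days (199 − 30 = 169 remain).
Jul has 31 days (169 − 31 = 138 remain).
Aug has 31 days (138 − 31 = 107 remain).
Sep has 30 days (107 − 30 = 77 remain).
Oct has 31 days (77 − 31 = 46 remain).
Nov has 30 days (46 − 30 = 16 remain).
16 into Dec → Dec 16.

Dec 16, 2017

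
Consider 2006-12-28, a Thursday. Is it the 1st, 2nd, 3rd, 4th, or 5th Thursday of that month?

Day 28 falls in week ⌈28/7⌉ of the month.
Days 1–7 hold the 1st Thursday, 8–14 the 2nd, 15–21 the 3rd, 22–28 the 4th, 29–31 the 5th.
28 is in the range for the 4th.

4th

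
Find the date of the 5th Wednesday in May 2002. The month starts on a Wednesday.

May 2002 begins on a Wednesday, so the first Wednesday is May 1.
The 5th Wednesday is 4 weeks later: 1 + 28 = 29.

May 29, 2002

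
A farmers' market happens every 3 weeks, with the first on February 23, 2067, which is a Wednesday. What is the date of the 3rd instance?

The 3rd occurrence is 2 intervals after the first: 2 × 21 = 42 days after February 23, 2067.
February has 28 days — 5 days to the end of February leaves 37.
March has 31 days (6 left).
6 days into April → April 6, 2067.

April 6, 2067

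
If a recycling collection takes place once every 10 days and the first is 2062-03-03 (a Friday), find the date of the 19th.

The 19th occurrence is 18 intervals after the first: 18 × 10 = 180 days after 2062-03-03.
March has 31 days — 28 days to the end of March leaves 152.
April has 30 days (122 left).
May has 31 days (91 left).
June has 30 days (61 left).
July has 31 days (30 left).
30 days into August → 2062-08-30.

2062-08-30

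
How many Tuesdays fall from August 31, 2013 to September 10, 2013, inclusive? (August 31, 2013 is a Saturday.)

2

August 31, 2013 is a Saturday; the first Tuesday on or after it is September 3, 2013 (3 days later).
From September 3, 2013 to September 10, 2013 is 10 − 3 = 7 days.
7 ÷ 7 = 1 full weeks with remainder 0, so 1 more Tuesdays after the first → 2.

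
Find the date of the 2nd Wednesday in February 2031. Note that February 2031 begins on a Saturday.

February 2031 begins on a Saturday, so the first Wednesday is February 5 (4 days later).
The 2nd Wednesday is 1 weeks later: 5 + 7 = 12.

2031-02-12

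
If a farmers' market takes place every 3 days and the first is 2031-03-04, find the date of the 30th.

The 30th occurrence is 29 intervals after the first: 29 × 3 = 87 days after 2031-03-04.
March has 31 days — 27 days to the end of March leaves 60.
April has 30 days (30 left).
30 days into May → 2031-05-30.

2031-05-30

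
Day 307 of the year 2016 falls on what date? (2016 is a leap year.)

Nov 2, 2016

Jan has 31 days (307 − 31 = 276 remain).
Feb has 29 days (276 − 29 = 247 remain).
Mar has 31 days (247 − 31 = 216 remain).
Apr has 30 days (216 − 30 = 186 remain).
May has 31 days (186 − 31 = 155 remain).
Jun has 30 days (155 − 30 = 125 remain).
Jul has 31 days (125 − 31 = 94 remain).
Aug has 31 days (94 − 31 = 63 remain).
Sep has 30 days (63 − 30 = 33 remain).
Oct has 31 days (33 − 31 = 2 remain).
2 into Nov → Nov 2.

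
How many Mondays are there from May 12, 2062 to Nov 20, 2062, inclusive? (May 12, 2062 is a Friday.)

May 12, 2062 is a Friday; the first Monday on or after it is May 15, 2062 (3 days later).
From May 15, 2062 to Nov 20, 2062: 16 + 30 + 31 + 31 + 30 + 31 + 20 = 189 days (rest of May, Jun, Jul, Aug, Sep, Oct, Nov).
189 ÷ 7 = 27 full weeks with remainder 0, so 27 more Mondays after the first → 28.

28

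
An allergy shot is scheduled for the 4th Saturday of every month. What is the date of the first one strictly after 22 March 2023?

25 March 2023

March 2023 starts on a Wednesday; its first Saturday is the 4th, so the 4th Saturday is the 25th — 25 March 2023.
25 March 2023 is after 22 March 2023, so that is the next one.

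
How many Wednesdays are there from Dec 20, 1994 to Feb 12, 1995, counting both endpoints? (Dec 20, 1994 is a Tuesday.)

8

Dec 20, 1994 is a Tuesday; the first Wednesday on or after it is Dec 21, 1994 (1 day later).
From Dec 21, 1994 to Feb 12, 1995: 10 + 31 + 12 = 53 days (rest of Dec, Jan, Feb).
53 ÷ 7 = 7 full weeks with remainder 4, so 7 more Wednesdays after the first → 8.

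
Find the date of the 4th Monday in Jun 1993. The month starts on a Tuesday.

Jun 28, 1993

Jun 1993 begins on a Tuesday, so the first Monday is Jun 7 (6 days later).
The 4th Monday is 3 weeks later: 7 + 21 = 28.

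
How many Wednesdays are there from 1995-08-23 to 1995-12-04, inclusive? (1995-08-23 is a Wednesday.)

15

1995-08-23 is a Wednesday; the first Wednesday on or after it is 1995-08-23.
From 1995-08-23 to 1995-12-04: 8 + 30 + 31 + 30 + 4 = 103 days (rest of August, September, October, November, December).
103 ÷ 7 = 14 full weeks with remainder 5, so 14 more Wednesdays after the first → 15.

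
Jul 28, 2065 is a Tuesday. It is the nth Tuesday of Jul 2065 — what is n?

Day 28 falls in week ⌈28/7⌉ of the month.
Days 1–7 hold the 1st Tuesday, 8–14 the 2nd, 15–21 the 3rd, 22–28 the 4th, 29–31 the 5th.
28 is in the range for the 4th.

4th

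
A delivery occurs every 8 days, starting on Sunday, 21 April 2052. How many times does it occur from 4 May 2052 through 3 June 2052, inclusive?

4

Occurrences land 8·i days after 21 April 2052 for i = 0, 1, 2, …
4 May 2052 is 13 days after the start; 13 ÷ 8 = 1 remainder 5; since the remainder is 5, round up to i = 2. First occurrence in the window: #3 on 7 May 2052 (2×8 = 16 days in).
3 June 2052 is 43 days after the start; 43 ÷ 8 = 5 remainder 3. Last occurrence in the window: #6 on 31 May 2052.
Occurrences #3 through #6: 4 in total.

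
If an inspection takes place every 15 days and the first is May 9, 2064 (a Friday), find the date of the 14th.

November 20, 2064

The 14th occurrence is 13 intervals after the first: 13 × 15 = 195 days after May 9, 2064.
May has 31 days — 22 days to the end of May leaves 173.
June has 30 days (143 left).
July has 31 days (112 left).
August has 31 days (81 left).
September has 30 days (51 left).
October has 31 days (20 left).
20 days into November → November 20, 2064.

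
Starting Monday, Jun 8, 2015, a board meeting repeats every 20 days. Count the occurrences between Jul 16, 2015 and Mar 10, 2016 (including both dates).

12

Occurrences land 20·i days after Jun 8, 2015 for i = 0, 1, 2, …
Jul 16, 2015 is 38 days after the start; 38 ÷ 20 = 1 remainder 18; since the remainder is 18, round up to i = 2. First occurrence in the window: #3 on Jul 18, 2015 (2×20 = 40 days in).
Mar 10, 2016 is 276 days after the start; 276 ÷ 20 = 13 remainder 16. Last occurrence in the window: #14 on Feb 23, 2016.
Occurrences #3 through #14: 12 in total.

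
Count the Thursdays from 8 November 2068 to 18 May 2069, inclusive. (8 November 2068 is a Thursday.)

28

8 November 2068 is a Thursday; the first Thursday on or after it is 8 November 2068.
From 8 November 2068 to 18 May 2069: 22 + 31 + 31 + 28 + 31 + 30 + 18 = 191 days (rest of November, December, January, February, March, April, May).
191 ÷ 7 = 27 full weeks with remainder 2, so 27 more Thursdays after the first → 28.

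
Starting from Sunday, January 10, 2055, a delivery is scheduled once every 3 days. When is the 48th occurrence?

May 31, 2055

The 48th occurrence is 47 intervals after the first: 47 × 3 = 141 days after January 10, 2055.
January has 31 days — 21 days to the end of January leaves 120.
February has 28 days (92 left).
March has 31 days (61 left).
April has 30 days (31 left).
31 days into May → May 31, 2055.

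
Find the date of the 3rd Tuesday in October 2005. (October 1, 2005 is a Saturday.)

October 18, 2005

October 2005 begins on a Saturday, so the first Tuesday is October 4 (3 days later).
The 3rd Tuesday is 2 weeks later: 4 + 14 = 18.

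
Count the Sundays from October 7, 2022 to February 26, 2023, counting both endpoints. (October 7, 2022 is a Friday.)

October 7, 2022 is a Friday; the first Sunday on or after it is October 9, 2022 (2 days later).
From October 9, 2022 to February 26, 2023: 22 + 30 + 31 + 31 + 26 = 140 days (rest of October, November, December, January, February).
140 ÷ 7 = 20 full weeks with remainder 0, so 20 more Sundays after the first → 21.

21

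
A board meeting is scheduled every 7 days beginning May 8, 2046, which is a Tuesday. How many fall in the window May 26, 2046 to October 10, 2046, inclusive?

Occurrences land 7·i days after May 8, 2046 for i = 0, 1, 2, …
May 26, 2046 is 18 days after the start; 18 ÷ 7 = 2 remainder 4; since the remainder is 4, round up to i = 3. First occurrence in the window: #4 on May 29, 2046 (3×7 = 21 days in).
October 10, 2046 is 155 days after the start; 155 ÷ 7 = 22 remainder 1. Last occurrence in the window: #23 on October 9, 2046.
Occurrences #4 through #23: 20 in total.

20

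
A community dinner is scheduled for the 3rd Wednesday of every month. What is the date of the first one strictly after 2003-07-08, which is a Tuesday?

July 2003 starts on a Tuesday; its first Wednesday is the 2nd, so the 3rd Wednesday is the 16th — 2003-07-16.
2003-07-16 is after 2003-07-08, so that is the next one.

2003-07-16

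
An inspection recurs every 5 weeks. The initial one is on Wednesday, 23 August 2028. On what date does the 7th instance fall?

The 7th occurrence is 6 intervals after the first: 6 × 35 = 210 days after 23 August 2028.
August has 31 days — 8 days to the end of August leaves 202.
September has 30 days (172 left).
October has 31 days (141 left).
November has 30 days (111 left).
December has 31 days (80 left).
January has 31 days (49 left).
February has 28 days (21 left).
21 days into March → 21 March 2029.

21 March 2029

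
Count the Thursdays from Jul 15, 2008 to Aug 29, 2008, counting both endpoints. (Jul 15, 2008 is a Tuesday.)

Jul 15, 2008 is a Tuesday; the first Thursday on or after it is Jul 17, 2008 (2 days later).
From Jul 17, 2008 to Aug 29, 2008: 14 + 29 = 43 days (rest of Jul, Aug).
43 ÷ 7 = 6 full weeks with remainder 1, so 6 more Thursdays after the first → 7.

7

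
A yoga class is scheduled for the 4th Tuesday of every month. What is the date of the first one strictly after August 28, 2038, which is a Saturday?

August 2038 starts on a Sunday; its first Tuesday is the 3rd, so the 4th Tuesday is the 24th — August 24, 2038.
That is not after August 28, 2038, so look at September 2038.
September 2038 starts on a Wednesday; its first Tuesday is the 7th, so the 4th Tuesday is the 28th — September 28, 2038.

September 28, 2038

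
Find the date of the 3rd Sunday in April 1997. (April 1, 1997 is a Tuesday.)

April 20, 1997

April 1997 begins on a Tuesday, so the first Sunday is April 6 (5 days later).
The 3rd Sunday is 2 weeks later: 6 + 14 = 20.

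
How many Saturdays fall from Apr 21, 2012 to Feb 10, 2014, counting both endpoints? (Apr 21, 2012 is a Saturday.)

95

Apr 21, 2012 is a Saturday; the first Saturday on or after it is Apr 21, 2012.
From Apr 21, 2012 to Feb 10, 2014: 254 + 365 + 41 = 660 days (rest of 2012, 2013, to Feb 10, 2014 in 2014).
660 ÷ 7 = 94 full weeks with remainder 2, so 94 more Saturdays after the first → 95.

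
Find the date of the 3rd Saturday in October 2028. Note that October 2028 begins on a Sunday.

October 21, 2028

October 2028 begins on a Sunday, so the first Saturday is October 7 (6 days later).
The 3rd Saturday is 2 weeks later: 7 + 14 = 21.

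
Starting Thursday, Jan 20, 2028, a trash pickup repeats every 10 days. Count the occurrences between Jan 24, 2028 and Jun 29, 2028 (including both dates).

16

Occurrences land 10·i days after Jan 20, 2028 for i = 0, 1, 2, …
Jan 24, 2028 is 4 days after the start; 4 ÷ 10 = 0 remainder 4; since the remainder is 4, round up to i = 1. First occurrence in the window: #2 on Jan 30, 2028 (1×10 = 10 days in).
Jun 29, 2028 is 161 days after the start; 161 ÷ 10 = 16 remainder 1. Last occurrence in the window: #17 on Jun 28, 2028.
Occurrences #2 through #17: 16 in total.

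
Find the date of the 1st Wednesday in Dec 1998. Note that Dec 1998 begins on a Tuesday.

Dec 2, 1998

Dec 1998 begins on a Tuesday, so the first Wednesday is Dec 2 (1 day later).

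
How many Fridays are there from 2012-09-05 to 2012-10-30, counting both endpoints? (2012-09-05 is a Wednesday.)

2012-09-05 is a Wednesday; the first Friday on or after it is 2012-09-07 (2 days later).
From 2012-09-07 to 2012-10-30: 23 + 30 = 53 days (rest of September, October).
53 ÷ 7 = 7 full weeks with remainder 4, so 7 more Fridays after the first → 8.

8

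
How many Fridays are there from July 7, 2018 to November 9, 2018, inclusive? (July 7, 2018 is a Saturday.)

18

July 7, 2018 is a Saturday; the first Friday on or after it is July 13, 2018 (6 days later).
From July 13, 2018 to November 9, 2018: 18 + 31 + 30 + 31 + 9 = 119 days (rest of July, August, September, October, November).
119 ÷ 7 = 17 full weeks with remainder 0, so 17 more Fridays after the first → 18.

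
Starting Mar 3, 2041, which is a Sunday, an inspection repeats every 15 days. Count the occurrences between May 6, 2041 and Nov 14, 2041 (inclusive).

Occurrences land 15·i days after Mar 3, 2041 for i = 0, 1, 2, …
May 6, 2041 is 64 days after the start; 64 ÷ 15 = 4 remainder 4; since the remainder is 4, round up to i = 5. First occurrence in the window: #6 on May 17, 2041 (5×15 = 75 days in).
Nov 14, 2041 is 256 days after the start; 256 ÷ 15 = 17 remainder 1. Last occurrence in the window: #18 on Nov 13, 2041.
Occurrences #6 through #18: 13 in total.

13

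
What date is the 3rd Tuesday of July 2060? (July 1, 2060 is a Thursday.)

2060-07-20

July 2060 begins on a Thursday, so the first Tuesday is July 6 (5 days later).
The 3rd Tuesday is 2 weeks later: 6 + 14 = 20.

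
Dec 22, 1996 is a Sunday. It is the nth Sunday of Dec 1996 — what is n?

Day 22 falls in week ⌈22/7⌉ of the month.
Days 1–7 hold the 1st Sunday, 8–14 the 2nd, 15–21 the 3rd, 22–28 the 4th, 29–31 the 5th.
22 is in the range for the 4th.

4th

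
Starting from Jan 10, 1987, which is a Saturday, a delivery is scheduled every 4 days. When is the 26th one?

The 26th occurrence is 25 intervals after the first: 25 × 4 = 100 days after Jan 10, 1987.
Jan has 31 days — 21 days to the end of Jan leaves 79.
Feb has 28 days (51 left).
Mar has 31 days (20 left).
20 days into Apr → Apr 20, 1987.

Apr 20, 1987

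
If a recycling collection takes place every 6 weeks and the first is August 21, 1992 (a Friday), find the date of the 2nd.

October 2, 1992

The 2nd occurrence is 1 interval after the first: 1 × 42 = 42 days after August 21, 1992.
August has 31 days — 10 days to the end of August leaves 32.
September has 30 days (2 left).
2 days into October → October 2, 1992.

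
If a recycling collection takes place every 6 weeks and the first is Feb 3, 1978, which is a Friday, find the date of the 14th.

Aug 3, 1979

The 14th occurrence is 13 intervals after the first: 13 × 42 = 546 days after Feb 3, 1978.
Feb has 28 days — 25 days to the end of Feb leaves 521.
From end of Feb to end of 1978 is 306 days (215 left).
Jan has 31 days (184 left).
Feb has 28 days (156 left).
Mar has 31 days (125 left).
Apr has 30 days (95 left).
May has 31 days (64 left).
Jun has 30 days (34 left).
Jul has 31 days (3 left).
3 days into Aug → Aug 3, 1979.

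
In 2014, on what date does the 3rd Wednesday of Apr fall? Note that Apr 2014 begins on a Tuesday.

Apr 16, 2014

Apr 2014 begins on a Tuesday, so the first Wednesday is Apr 2 (1 day later).
The 3rd Wednesday is 2 weeks later: 2 + 14 = 16.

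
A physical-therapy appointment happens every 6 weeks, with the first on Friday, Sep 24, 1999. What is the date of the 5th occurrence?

Mar 10, 2000

The 5th occurrence is 4 intervals after the first: 4 × 42 = 168 days after Sep 24, 1999.
Sep has 30 days — 6 days to the end of Sep leaves 162.
Oct has 31 days (131 left).
Nov has 30 days (101 left).
Dec has 31 days (70 left).
Jan has 31 days (39 left).
Feb has 29 days (10 left).
10 days into Mar → Mar 10, 2000.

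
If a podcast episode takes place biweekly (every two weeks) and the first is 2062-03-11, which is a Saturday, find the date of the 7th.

2062-06-03

The 7th occurrence is 6 intervals after the first: 6 × 14 = 84 days after 2062-03-11.
March has 31 days — 20 days to the end of March leaves 64.
April has 30 days (34 left).
May has 31 days (3 left).
3 days into June → 2062-06-03.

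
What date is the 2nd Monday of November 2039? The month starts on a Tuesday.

November 14, 2039

November 2039 begins on a Tuesday, so the first Monday is November 7 (6 days later).
The 2nd Monday is 1 weeks later: 7 + 7 = 14.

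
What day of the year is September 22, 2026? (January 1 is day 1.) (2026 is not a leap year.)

265

Days in months before September: 31 + 28 + 31 + 30 + 31 + 30 + 31 + 31 = 243.
Plus 22 days into September → day 265.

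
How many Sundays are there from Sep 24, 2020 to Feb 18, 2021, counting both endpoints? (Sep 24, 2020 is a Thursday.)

Sep 24, 2020 is a Thursday; the first Sunday on or after it is Sep 27, 2020 (3 days later).
From Sep 27, 2020 to Feb 18, 2021: 3 + 31 + 30 + 31 + 31 + 18 = 144 days (rest of Sep, Oct, Nov, Dec, Jan, Feb).
144 ÷ 7 = 20 full weeks with remainder 4, so 20 more Sundays after the first → 21.

21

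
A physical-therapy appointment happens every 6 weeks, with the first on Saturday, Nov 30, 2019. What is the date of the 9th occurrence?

Oct 31, 2020

The 9th occurrence is 8 intervals after the first: 8 × 42 = 336 days after Nov 30, 2019.
Nov has 30 days — 0 days to the end of Nov leaves 336.
Dec has 31 days (305 left).
Jan has 31 days (274 left).
Feb has 29 days (245 left).
Mar has 31 days (214 left).
Apr has 30 days (184 left).
May has 31 days (153 left).
Jun has 30 days (123 left).
Jul has 31 days (92 left).
Aug has 31 days (61 left).
Sep has 30 days (31 left).
31 days into Oct → Oct 31, 2020.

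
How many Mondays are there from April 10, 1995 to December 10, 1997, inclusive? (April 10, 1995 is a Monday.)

April 10, 1995 is a Monday; the first Monday on or after it is April 10, 1995.
From April 10, 1995 to December 10, 1997: 265 + 366 + 344 = 975 days (rest of 1995, 1996, to December 10, 1997 in 1997).
975 ÷ 7 = 139 full weeks with remainder 2, so 139 more Mondays after the first → 140.

140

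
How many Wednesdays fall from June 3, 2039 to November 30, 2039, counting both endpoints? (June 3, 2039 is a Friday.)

26

June 3, 2039 is a Friday; the first Wednesday on or after it is June 8, 2039 (5 days later).
From June 8, 2039 to November 30, 2039: 22 + 31 + 31 + 30 + 31 + 30 = 175 days (rest of June, July, August, September, October, November).
175 ÷ 7 = 25 full weeks with remainder 0, so 25 more Wednesdays after the first → 26.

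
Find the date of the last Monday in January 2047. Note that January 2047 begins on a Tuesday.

January 2047 begins on a Tuesday, so the first Monday is January 7 (6 days later).
January 2047 has 31 days. Adding weeks: 7, 14, 21, 28 — the last one ≤ 31 is the 28th.

January 28, 2047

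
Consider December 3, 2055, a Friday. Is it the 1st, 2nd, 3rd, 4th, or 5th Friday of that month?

1st

Day 3 falls in week ⌈3/7⌉ of the month.
Days 1–7 hold the 1st Friday, 8–14 the 2nd, 15–21 the 3rd, 22–28 the 4th, 29–31 the 5th.
3 is in the range for the 1st.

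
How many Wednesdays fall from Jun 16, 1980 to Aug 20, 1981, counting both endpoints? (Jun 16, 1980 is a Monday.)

62

Jun 16, 1980 is a Monday; the first Wednesday on or after it is Jun 18, 1980 (2 days later).
From Jun 18, 1980 to Aug 20, 1981: 196 + 232 = 428 days (rest of 1980, to Aug 20, 1981 in 1981).
428 ÷ 7 = 61 full weeks with remainder 1, so 61 more Wednesdays after the first → 62.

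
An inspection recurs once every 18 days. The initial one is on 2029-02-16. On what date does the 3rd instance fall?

2029-03-24

The 3rd occurrence is 2 intervals after the first: 2 × 18 = 36 days after 2029-02-16.
February has 28 days — 12 days to the end of February leaves 24.
24 days into March → 2029-03-24.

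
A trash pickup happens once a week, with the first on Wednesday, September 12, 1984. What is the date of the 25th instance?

The 25th occurrence is 24 intervals after the first: 24 × 7 = 168 days after September 12, 1984.
September has 30 days — 18 days to the end of September leaves 150.
October has 31 days (119 left).
November has 30 days (89 left).
December has 31 days (58 left).
January has 31 days (27 left).
27 days into February → February 27, 1985.

February 27, 1985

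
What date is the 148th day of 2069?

January has 31 days (148 − 31 = 117 remain).
February has 28 days (117 − 28 = 89 remain).
March has 31 days (89 − 31 = 58 remain).
April has 30 days (58 − 30 = 28 remain).
28 into May → May 28.

28 May 2069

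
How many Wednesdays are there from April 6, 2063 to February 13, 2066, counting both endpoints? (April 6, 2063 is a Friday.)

April 6, 2063 is a Friday; the first Wednesday on or after it is April 11, 2063 (5 days later).
From April 11, 2063 to February 13, 2066: 264 + 366 + 365 + 44 = 1039 days (rest of 2063, 2064, 2065, to February 13, 2066 in 2066).
1039 ÷ 7 = 148 full weeks with remainder 3, so 148 more Wednesdays after the first → 149.

149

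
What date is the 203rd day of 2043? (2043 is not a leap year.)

July 22, 2043

January has 31 days (203 − 31 = 172 remain).
February has 28 days (172 − 28 = 144 remain).
March has 31 days (144 − 31 = 113 remain).
April has 30 days (113 − 30 = 83 remain).
May has 31 days (83 − 31 = 52 remain).
June has 30 days (52 − 30 = 22 remain).
22 into July → July 22.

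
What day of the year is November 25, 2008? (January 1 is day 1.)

Days in months before November: 31 + 29 + 31 + 30 + 31 + 30 + 31 + 31 + 30 + 31 = 305.
Plus 25 days into November → day 330.

330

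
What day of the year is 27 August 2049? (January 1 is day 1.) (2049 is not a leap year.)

239

Days in months before August: 31 + 28 + 31 + 30 + 31 + 30 + 31 = 212.
Plus 27 days into August → day 239.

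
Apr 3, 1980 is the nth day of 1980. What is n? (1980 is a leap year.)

94

Days in months before Apr: 31 + 29 + 31 = 91.
Plus 3 days into Apr → day 94.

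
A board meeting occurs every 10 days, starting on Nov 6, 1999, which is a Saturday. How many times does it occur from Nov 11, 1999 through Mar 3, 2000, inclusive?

11

Occurrences land 10·i days after Nov 6, 1999 for i = 0, 1, 2, …
Nov 11, 1999 is 5 days after the start; 5 ÷ 10 = 0 remainder 5; since the remainder is 5, round up to i = 1. First occurrence in the window: #2 on Nov 16, 1999 (1×10 = 10 days in).
Mar 3, 2000 is 118 days after the start; 118 ÷ 10 = 11 remainder 8. Last occurrence in the window: #12 on Feb 24, 2000.
Occurrences #2 through #12: 11 in total.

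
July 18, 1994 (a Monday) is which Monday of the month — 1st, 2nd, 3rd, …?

3rd

Day 18 falls in week ⌈18/7⌉ of the month.
Days 1–7 hold the 1st Monday, 8–14 the 2nd, 15–21 the 3rd, 22–28 the 4th, 29–31 the 5th.
18 is in the range for the 3rd.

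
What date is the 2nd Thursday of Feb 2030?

Feb 14, 2030

The first Thursday of Feb 2030 is Feb 7.
The 2nd Thursday is 1 weeks later: 7 + 7 = 14.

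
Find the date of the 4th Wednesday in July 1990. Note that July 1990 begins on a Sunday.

July 1990 begins on a Sunday, so the first Wednesday is July 4 (3 days later).
The 4th Wednesday is 3 weeks later: 4 + 21 = 25.

1990-07-25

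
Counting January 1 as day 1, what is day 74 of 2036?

March 14, 2036

January has 31 days (74 − 31 = 43 remain).
February has 29 days (43 − 29 = 14 remain).
14 into March → March 14.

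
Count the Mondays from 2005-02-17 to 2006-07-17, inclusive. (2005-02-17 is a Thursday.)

2005-02-17 is a Thursday; the first Monday on or after it is 2005-02-21 (4 days later).
From 2005-02-21 to 2006-07-17: 313 + 198 = 511 days (rest of 2005, to 2006-07-17 in 2006).
511 ÷ 7 = 73 full weeks with remainder 0, so 73 more Mondays after the first → 74.

74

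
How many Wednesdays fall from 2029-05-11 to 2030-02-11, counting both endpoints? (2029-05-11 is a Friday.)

2029-05-11 is a Friday; the first Wednesday on or after it is 2029-05-16 (5 days later).
From 2029-05-16 to 2030-02-11: 15 + 30 + 31 + 31 + 30 + 31 + 30 + 31 + 31 + 11 = 271 days (rest of May, June, July, August, September, October, November, December, January, February).
271 ÷ 7 = 38 full weeks with remainder 5, so 38 more Wednesdays after the first → 39.

39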